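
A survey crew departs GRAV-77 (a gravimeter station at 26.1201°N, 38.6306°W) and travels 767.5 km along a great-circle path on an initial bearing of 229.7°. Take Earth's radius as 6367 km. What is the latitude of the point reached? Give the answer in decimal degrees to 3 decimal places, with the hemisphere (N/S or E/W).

21.545°N

δ = d/R = 767.5/6367 = 0.120543 rad
φ₂ = arcsin(sin φ₁ cos δ + cos φ₁ sin δ cos θ)
   = arcsin(0.44025·0.99274 + 0.89787·0.12025·-0.64679) = 21.54458°
λ₂ = λ₁ + atan2(sin θ sin δ cos φ₁, cos δ − sin φ₁ sin φ₂) = -44.28923°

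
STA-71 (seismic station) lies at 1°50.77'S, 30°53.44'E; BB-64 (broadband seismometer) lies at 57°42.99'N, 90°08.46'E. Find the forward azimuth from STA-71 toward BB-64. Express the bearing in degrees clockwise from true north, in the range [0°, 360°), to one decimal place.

28.3°

STA-71: φ = -1.84617°, λ = +30.89067°
BB-64: φ = +57.71650°, λ = +90.14100°
Δλ = 59.2503°
y = sin Δλ · cos φ₂ = 0.459018
x = cos φ₁ sin φ₂ − sin φ₁ cos φ₂ cos Δλ = 0.853775
θ = atan2(y, x) = 28.2640° → 28.2640° (mod 360°)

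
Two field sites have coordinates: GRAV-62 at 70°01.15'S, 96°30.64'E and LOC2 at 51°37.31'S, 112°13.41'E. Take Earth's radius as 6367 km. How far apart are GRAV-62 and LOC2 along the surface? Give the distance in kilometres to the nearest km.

2199 km

GRAV-62: φ = -70.01917°, λ = +96.51067°
LOC2: φ = -51.62183°, λ = +112.22350°
Δφ = 18.3973°,  Δλ = 15.7128°
a = sin²(Δφ/2) + cos φ₁ cos φ₂ sin²(Δλ/2) = 0.029519
c = 2·arcsin(√a) = 0.345332 rad = 19.7861°
d = R·c = 6367 × 0.345332 = 2198.7 km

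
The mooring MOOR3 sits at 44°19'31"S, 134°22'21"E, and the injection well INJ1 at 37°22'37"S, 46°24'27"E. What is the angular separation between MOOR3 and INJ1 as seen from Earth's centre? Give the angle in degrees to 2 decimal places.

MOOR3: φ = -44.32528°, λ = +134.37250°
INJ1: φ = -37.37694°, λ = +46.40750°
Δφ = 6.9483°,  Δλ = -87.9650°
a = sin²(Δφ/2) + cos φ₁ cos φ₂ sin²(Δλ/2) = 0.277822
c = 2·arcsin(√a) = 1.110341 rad = 63.6179°

63.62°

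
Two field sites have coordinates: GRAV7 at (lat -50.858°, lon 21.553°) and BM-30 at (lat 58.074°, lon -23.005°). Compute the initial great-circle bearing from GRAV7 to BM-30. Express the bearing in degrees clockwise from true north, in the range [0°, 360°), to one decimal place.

335.9°

Δλ = -44.5580°
y = sin Δλ · cos φ₂ = -0.371039
x = cos φ₁ sin φ₂ − sin φ₁ cos φ₂ cos Δλ = 0.828004
θ = atan2(y, x) = -24.1378° → 335.8622° (mod 360°)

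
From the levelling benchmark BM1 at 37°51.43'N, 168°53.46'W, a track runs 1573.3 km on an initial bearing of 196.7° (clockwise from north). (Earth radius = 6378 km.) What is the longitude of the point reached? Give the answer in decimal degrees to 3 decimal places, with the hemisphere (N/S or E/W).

BM1: φ = +37.85717°, λ = -168.89100°
δ = d/R = 1573.3/6378 = 0.246676 rad
φ₂ = arcsin(sin φ₁ cos δ + cos φ₁ sin δ cos θ)
   = arcsin(0.61370·0.96973 + 0.78954·0.24418·-0.95782) = 24.23358°
λ₂ = λ₁ + atan2(sin θ sin δ cos φ₁, cos δ − sin φ₁ sin φ₂) = -173.30422°

173.304°W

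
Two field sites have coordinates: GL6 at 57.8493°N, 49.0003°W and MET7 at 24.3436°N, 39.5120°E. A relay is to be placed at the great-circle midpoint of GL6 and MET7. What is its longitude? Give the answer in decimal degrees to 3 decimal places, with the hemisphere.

9.606°E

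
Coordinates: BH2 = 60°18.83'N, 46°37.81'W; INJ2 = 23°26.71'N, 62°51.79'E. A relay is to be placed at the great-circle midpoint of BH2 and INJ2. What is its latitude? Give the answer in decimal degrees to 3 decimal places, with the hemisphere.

55.049°N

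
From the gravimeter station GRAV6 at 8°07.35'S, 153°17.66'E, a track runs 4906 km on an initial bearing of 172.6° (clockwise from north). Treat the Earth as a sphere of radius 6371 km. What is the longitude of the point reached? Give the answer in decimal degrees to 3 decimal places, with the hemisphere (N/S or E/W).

161.614°E

GRAV6: φ = -8.12250°, λ = +153.29433°
δ = d/R = 4906/6371 = 0.770052 rad
φ₂ = arcsin(sin φ₁ cos δ + cos φ₁ sin δ cos θ)
   = arcsin(-0.14129·0.71787 + 0.98997·0.69617·-0.99167) = -51.70930°
λ₂ = λ₁ + atan2(sin θ sin δ cos φ₁, cos δ − sin φ₁ sin φ₂) = 161.61427°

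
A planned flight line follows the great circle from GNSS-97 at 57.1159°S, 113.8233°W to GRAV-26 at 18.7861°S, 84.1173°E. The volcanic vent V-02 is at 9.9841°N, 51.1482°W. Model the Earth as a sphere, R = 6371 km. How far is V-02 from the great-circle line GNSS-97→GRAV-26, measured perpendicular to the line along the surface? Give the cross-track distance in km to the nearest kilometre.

4881 km

δ₁₃ = central angle GNSS-97→V-02 = 1.470770 rad  (haversine)
θ₁₃ = bearing GNSS-97→V-02 = 61.565°,  θ₁₂ = bearing GNSS-97→GRAV-26 = 197.388°
dₓₜ = R·arcsin(sin δ₁₃ · sin(θ₁₃ − θ₁₂)) = 6371·arcsin(0.99500·sin(-135.823°)) = -4881.355 km
|dₓₜ| = 4881.355 km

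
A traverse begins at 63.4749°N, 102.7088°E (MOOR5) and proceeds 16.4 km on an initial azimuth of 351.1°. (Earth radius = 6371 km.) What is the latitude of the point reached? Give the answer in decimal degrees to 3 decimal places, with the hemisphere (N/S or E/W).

63.621°N

δ = d/R = 16.4/6371 = 0.002574 rad
φ₂ = arcsin(sin φ₁ cos δ + cos φ₁ sin δ cos θ)
   = arcsin(0.89474·1.00000 + 0.44659·0.00257·0.98796) = 63.62060°
λ₂ = λ₁ + atan2(sin θ sin δ cos φ₁, cos δ − sin φ₁ sin φ₂) = 102.65744°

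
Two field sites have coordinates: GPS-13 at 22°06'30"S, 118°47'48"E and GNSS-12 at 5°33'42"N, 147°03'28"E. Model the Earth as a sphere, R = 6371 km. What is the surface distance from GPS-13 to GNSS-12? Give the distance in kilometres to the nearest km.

GPS-13: φ = -22.10833°, λ = +118.79667°
GNSS-12: φ = +5.56167°, λ = +147.05778°
Δφ = 27.6700°,  Δλ = 28.2611°
a = sin²(Δφ/2) + cos φ₁ cos φ₂ sin²(Δλ/2) = 0.112140
c = 2·arcsin(√a) = 0.682941 rad = 39.1296°
d = R·c = 6371 × 0.682941 = 4351.0 km

4351 km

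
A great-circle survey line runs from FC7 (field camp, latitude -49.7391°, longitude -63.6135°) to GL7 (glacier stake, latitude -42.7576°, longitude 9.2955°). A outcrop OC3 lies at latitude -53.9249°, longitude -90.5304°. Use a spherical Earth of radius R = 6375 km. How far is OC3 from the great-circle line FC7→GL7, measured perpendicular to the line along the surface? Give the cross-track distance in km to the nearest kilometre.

δ₁₃ = central angle FC7→OC3 = 0.297388 rad  (haversine)
θ₁₃ = bearing FC7→OC3 = 245.466°,  θ₁₂ = bearing FC7→GL7 = 111.333°
dₓₜ = R·arcsin(sin δ₁₃ · sin(θ₁₃ − θ₁₂)) = 6375·arcsin(0.29302·sin(134.134°)) = 1350.803 km
|dₓₜ| = 1350.803 km

1351 km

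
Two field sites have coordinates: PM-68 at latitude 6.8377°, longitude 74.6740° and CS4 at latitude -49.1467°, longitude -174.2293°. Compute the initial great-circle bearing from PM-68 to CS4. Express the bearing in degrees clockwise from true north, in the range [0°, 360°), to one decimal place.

139.8°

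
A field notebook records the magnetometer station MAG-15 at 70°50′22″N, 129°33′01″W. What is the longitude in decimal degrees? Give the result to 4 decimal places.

129.5503°W

129° + 33′/60 + 1″/3600 = 129 + 0.55000 + 0.00028 = 129.5503°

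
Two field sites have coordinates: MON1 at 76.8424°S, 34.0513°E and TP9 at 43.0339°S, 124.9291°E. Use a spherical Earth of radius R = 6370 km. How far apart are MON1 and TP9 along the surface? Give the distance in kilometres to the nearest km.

5398 km

Δφ = 33.8085°,  Δλ = 90.8778°
a = sin²(Δφ/2) + cos φ₁ cos φ₂ sin²(Δλ/2) = 0.169017
c = 2·arcsin(√a) = 0.847357 rad = 48.5500°
d = R·c = 6370 × 0.847357 = 5397.7 km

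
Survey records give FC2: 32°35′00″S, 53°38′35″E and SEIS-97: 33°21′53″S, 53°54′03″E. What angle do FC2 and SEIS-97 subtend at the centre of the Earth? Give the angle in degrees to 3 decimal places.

0.811°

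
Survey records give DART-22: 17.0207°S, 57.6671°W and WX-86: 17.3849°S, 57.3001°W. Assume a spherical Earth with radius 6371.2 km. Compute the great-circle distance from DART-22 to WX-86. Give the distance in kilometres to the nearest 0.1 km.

56.2 km

Δφ = -0.3642°,  Δλ = 0.3670°
a = sin²(Δφ/2) + cos φ₁ cos φ₂ sin²(Δλ/2) = 0.000019
c = 2·arcsin(√a) = 0.008823 rad = 0.5055°
d = R·c = 6371.2 × 0.008823 = 56.2 km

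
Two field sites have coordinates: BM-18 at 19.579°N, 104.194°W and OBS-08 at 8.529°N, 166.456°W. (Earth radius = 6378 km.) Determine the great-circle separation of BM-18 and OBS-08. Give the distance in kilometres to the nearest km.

Δφ = -11.0500°,  Δλ = -62.2620°
a = sin²(Δφ/2) + cos φ₁ cos φ₂ sin²(Δλ/2) = 0.258316
c = 2·arcsin(√a) = 1.066298 rad = 61.0944°
d = R·c = 6378 × 1.066298 = 6800.8 km

6801 km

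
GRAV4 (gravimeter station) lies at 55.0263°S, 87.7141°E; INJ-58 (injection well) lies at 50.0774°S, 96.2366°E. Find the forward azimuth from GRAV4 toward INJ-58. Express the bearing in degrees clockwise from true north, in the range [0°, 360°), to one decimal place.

49.8°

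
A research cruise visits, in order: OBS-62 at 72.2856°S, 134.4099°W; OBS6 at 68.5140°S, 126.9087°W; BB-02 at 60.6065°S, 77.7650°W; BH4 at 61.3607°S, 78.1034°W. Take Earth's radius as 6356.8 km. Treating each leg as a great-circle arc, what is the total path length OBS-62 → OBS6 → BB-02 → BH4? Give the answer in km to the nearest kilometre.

OBS-62→OBS6: c = 0.079009 rad, d = 502.24 km
OBS6→BB-02: c = 0.380926 rad, d = 2421.47 km
BB-02→BH4: c = 0.013471 rad, d = 85.63 km
Total = 502.24 + 2421.47 + 85.63 = 3009.34 km

3009 km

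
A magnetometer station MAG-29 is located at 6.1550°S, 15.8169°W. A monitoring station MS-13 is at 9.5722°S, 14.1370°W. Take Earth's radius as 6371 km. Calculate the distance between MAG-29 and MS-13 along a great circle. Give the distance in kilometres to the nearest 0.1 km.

Δφ = -3.4172°,  Δλ = 1.6799°
a = sin²(Δφ/2) + cos φ₁ cos φ₂ sin²(Δλ/2) = 0.001100
c = 2·arcsin(√a) = 0.066335 rad = 3.8007°
d = R·c = 6371 × 0.066335 = 422.6 km

422.6 km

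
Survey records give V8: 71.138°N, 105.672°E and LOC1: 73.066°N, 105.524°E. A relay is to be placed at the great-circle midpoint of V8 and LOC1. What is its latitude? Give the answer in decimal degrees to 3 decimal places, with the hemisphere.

Bx = cos φ₂ cos Δλ = 0.291269,  By = cos φ₂ sin Δλ = -0.000752
φₘ = atan2(sin φ₁ + sin φ₂, √((cos φ₁ + Bx)² + By²)) = 72.10201°
λₘ = λ₁ + atan2(By, cos φ₁ + Bx) = 105.60186°

72.102°N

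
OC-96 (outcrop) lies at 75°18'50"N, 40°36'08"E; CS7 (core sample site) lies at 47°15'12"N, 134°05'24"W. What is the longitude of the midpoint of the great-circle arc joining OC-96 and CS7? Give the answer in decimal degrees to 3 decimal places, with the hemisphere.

OC-96: φ = +75.31389°, λ = +40.60222°
CS7: φ = +47.25333°, λ = -134.09000°
Bx = cos φ₂ cos Δλ = -0.675848,  By = cos φ₂ sin Δλ = -0.062789
φₘ = atan2(sin φ₁ + sin φ₂, √((cos φ₁ + Bx)² + By²)) = 75.91486°
λₘ = λ₁ + atan2(By, cos φ₁ + Bx) = -130.94128°

130.941°W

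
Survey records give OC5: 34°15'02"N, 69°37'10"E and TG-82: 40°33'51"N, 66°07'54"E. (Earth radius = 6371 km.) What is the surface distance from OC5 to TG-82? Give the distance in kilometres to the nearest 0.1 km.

OC5: φ = +34.25056°, λ = +69.61944°
TG-82: φ = +40.56417°, λ = +66.13167°
Δφ = 6.3136°,  Δλ = -3.4878°
a = sin²(Δφ/2) + cos φ₁ cos φ₂ sin²(Δλ/2) = 0.003614
c = 2·arcsin(√a) = 0.120307 rad = 6.8931°
d = R·c = 6371 × 0.120307 = 766.5 km

766.5 km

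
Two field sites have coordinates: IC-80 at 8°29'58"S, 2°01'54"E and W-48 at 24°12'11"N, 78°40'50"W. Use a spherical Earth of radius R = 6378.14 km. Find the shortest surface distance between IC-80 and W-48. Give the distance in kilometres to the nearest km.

9476 km

IC-80: φ = -8.49944°, λ = +2.03167°
W-48: φ = +24.20306°, λ = -78.68056°
Δφ = 32.7025°,  Δλ = -80.7122°
a = sin²(Δφ/2) + cos φ₁ cos φ₂ sin²(Δλ/2) = 0.457502
c = 2·arcsin(√a) = 1.485698 rad = 85.1242°
d = R·c = 6378.14 × 1.485698 = 9476.0 km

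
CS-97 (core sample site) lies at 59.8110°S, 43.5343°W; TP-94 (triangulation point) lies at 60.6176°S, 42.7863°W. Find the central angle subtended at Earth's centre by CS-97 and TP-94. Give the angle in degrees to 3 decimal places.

Δφ = -0.8066°,  Δλ = 0.7480°
a = sin²(Δφ/2) + cos φ₁ cos φ₂ sin²(Δλ/2) = 0.000060
c = 2·arcsin(√a) = 0.015500 rad = 0.8881°

0.888°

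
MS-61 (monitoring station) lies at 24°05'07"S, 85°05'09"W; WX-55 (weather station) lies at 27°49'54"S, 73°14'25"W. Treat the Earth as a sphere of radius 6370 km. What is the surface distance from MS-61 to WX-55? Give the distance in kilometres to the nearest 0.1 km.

1254.5 km

MS-61: φ = -24.08528°, λ = -85.08583°
WX-55: φ = -27.83167°, λ = -73.24028°
Δφ = -3.7464°,  Δλ = 11.8456°
a = sin²(Δφ/2) + cos φ₁ cos φ₂ sin²(Δλ/2) = 0.009665
c = 2·arcsin(√a) = 0.196937 rad = 11.2837°
d = R·c = 6370 × 0.196937 = 1254.5 km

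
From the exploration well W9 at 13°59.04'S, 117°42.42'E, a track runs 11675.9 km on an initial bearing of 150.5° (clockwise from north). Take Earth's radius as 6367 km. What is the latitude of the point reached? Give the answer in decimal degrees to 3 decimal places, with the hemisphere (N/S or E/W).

48.824°S

W9: φ = -13.98400°, λ = +117.70700°
δ = d/R = 11675.9/6367 = 1.833815 rad
φ₂ = arcsin(sin φ₁ cos δ + cos φ₁ sin δ cos θ)
   = arcsin(-0.24165·-0.26000 + 0.97036·0.96561·-0.87036) = -48.82375°
λ₂ = λ₁ + atan2(sin θ sin δ cos φ₁, cos δ − sin φ₁ sin φ₂) = -108.53051°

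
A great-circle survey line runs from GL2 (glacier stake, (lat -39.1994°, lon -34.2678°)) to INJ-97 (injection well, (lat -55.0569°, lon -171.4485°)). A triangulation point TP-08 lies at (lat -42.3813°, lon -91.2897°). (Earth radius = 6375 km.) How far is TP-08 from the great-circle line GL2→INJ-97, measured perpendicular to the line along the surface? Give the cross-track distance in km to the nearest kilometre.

3064 km

δ₁₃ = central angle GL2→TP-08 = 0.741274 rad  (haversine)
θ₁₃ = bearing GL2→TP-08 = 246.593°,  θ₁₂ = bearing GL2→INJ-97 = 203.373°
dₓₜ = R·arcsin(sin δ₁₃ · sin(θ₁₃ − θ₁₂)) = 6375·arcsin(0.67523·sin(43.219°)) = 3064.399 km
|dₓₜ| = 3064.399 km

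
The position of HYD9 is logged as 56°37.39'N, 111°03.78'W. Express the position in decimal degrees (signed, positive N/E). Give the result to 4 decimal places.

lat: 56.6232° N → +56.6232°
lon: 111.0630° W → -111.0630°

+56.6232°, -111.0630°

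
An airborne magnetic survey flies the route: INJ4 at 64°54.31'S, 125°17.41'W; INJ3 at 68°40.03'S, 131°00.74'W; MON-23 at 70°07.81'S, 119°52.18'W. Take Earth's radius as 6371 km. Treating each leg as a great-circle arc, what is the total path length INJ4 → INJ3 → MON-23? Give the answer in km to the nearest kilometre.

952 km

INJ4: φ = -64.90517°, λ = -125.29017°
INJ3: φ = -68.66717°, λ = -131.01233°
MON-23: φ = -70.13017°, λ = -119.86967°
INJ4→INJ3: c = 0.076486 rad, d = 487.29 km
INJ3→MON-23: c = 0.072911 rad, d = 464.51 km
Total = 487.29 + 464.51 = 951.80 km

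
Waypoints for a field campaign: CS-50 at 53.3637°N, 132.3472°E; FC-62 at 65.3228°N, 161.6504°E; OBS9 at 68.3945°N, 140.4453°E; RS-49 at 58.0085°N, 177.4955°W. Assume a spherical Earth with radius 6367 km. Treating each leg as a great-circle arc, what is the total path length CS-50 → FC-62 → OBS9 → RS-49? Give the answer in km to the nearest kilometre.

CS-50→FC-62: c = 0.328844 rad, d = 2093.75 km
FC-62→OBS9: c = 0.154072 rad, d = 980.98 km
OBS9→RS-49: c = 0.367095 rad, d = 2337.29 km
Total = 2093.75 + 980.98 + 2337.29 = 5412.02 km

5412 km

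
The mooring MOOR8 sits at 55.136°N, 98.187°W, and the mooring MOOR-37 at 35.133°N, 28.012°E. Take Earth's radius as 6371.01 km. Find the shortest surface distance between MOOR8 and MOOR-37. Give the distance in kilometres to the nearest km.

8750 km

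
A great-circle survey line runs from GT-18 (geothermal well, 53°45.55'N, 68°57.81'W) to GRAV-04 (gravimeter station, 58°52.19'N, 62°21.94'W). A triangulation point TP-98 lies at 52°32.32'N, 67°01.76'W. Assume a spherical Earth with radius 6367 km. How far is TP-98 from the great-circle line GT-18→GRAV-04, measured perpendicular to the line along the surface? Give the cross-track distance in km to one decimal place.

GT-18: φ = +53.75917°, λ = -68.96350°
GRAV-04: φ = +58.86983°, λ = -62.36567°
TP-98: φ = +52.53867°, λ = -67.02933°
δ₁₃ = central angle GT-18→TP-98 = 0.029386 rad  (haversine)
θ₁₃ = bearing GT-18→TP-98 = 135.679°,  θ₁₂ = bearing GT-18→GRAV-04 = 32.894°
dₓₜ = R·arcsin(sin δ₁₃ · sin(θ₁₃ − θ₁₂)) = 6367·arcsin(0.02938·sin(102.785°)) = 182.460 km
|dₓₜ| = 182.460 km

182.5 km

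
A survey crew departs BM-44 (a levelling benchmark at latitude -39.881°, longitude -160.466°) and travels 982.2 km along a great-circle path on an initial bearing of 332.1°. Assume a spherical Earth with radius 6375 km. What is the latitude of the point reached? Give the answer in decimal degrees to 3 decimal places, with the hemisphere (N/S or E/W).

31.973°S

δ = d/R = 982.2/6375 = 0.154071 rad
φ₂ = arcsin(sin φ₁ cos δ + cos φ₁ sin δ cos θ)
   = arcsin(-0.64120·0.98815 + 0.76738·0.15346·0.88377) = -31.97336°
λ₂ = λ₁ + atan2(sin θ sin δ cos φ₁, cos δ − sin φ₁ sin φ₂) = -165.32198°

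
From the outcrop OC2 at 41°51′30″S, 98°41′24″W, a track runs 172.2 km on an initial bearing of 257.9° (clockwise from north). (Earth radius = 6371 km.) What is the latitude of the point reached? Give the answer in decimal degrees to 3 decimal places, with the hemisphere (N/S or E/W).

42.165°S

OC2: φ = -41.85833°, λ = -98.69000°
δ = d/R = 172.2/6371 = 0.027029 rad
φ₂ = arcsin(sin φ₁ cos δ + cos φ₁ sin δ cos θ)
   = arcsin(-0.66729·0.99963 + 0.74480·0.02703·-0.20962) = -42.16490°
λ₂ = λ₁ + atan2(sin θ sin δ cos φ₁, cos δ − sin φ₁ sin φ₂) = -100.73308°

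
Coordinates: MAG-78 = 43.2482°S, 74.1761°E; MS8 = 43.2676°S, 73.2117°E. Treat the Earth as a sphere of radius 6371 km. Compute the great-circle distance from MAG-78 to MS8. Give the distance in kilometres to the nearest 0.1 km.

78.1 km

Δφ = -0.0194°,  Δλ = -0.9644°
a = sin²(Δφ/2) + cos φ₁ cos φ₂ sin²(Δλ/2) = 0.000038
c = 2·arcsin(√a) = 0.012263 rad = 0.7026°
d = R·c = 6371 × 0.012263 = 78.1 km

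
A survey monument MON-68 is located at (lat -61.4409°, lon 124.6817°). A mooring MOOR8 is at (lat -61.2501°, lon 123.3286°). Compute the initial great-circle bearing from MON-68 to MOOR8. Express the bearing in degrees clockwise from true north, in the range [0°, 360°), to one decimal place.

Δλ = -1.3531°
y = sin Δλ · cos φ₂ = -0.011358
x = cos φ₁ sin φ₂ − sin φ₁ cos φ₂ cos Δλ = 0.003212
θ = atan2(y, x) = -74.2079° → 285.7921° (mod 360°)

285.8°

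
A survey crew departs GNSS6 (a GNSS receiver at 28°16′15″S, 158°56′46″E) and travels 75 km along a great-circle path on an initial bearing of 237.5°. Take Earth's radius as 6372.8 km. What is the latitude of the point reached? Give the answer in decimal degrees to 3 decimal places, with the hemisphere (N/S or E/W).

28.632°S

GNSS6: φ = -28.27083°, λ = +158.94611°
δ = d/R = 75/6372.8 = 0.011769 rad
φ₂ = arcsin(sin φ₁ cos δ + cos φ₁ sin δ cos θ)
   = arcsin(-0.47364·0.99993 + 0.88072·0.01177·-0.53730) = -28.63161°
λ₂ = λ₁ + atan2(sin θ sin δ cos φ₁, cos δ − sin φ₁ sin φ₂) = 158.29818°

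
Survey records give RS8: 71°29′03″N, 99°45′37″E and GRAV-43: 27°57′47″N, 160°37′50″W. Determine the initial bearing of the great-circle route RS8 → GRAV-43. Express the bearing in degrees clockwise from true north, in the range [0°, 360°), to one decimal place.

71.7°

RS8: φ = +71.48417°, λ = +99.76028°
GRAV-43: φ = +27.96306°, λ = -160.63056°
Δλ = 99.6092°
y = sin Δλ · cos φ₂ = 0.870858
x = cos φ₁ sin φ₂ − sin φ₁ cos φ₂ cos Δλ = 0.288714
θ = atan2(y, x) = 71.6582° → 71.6582° (mod 360°)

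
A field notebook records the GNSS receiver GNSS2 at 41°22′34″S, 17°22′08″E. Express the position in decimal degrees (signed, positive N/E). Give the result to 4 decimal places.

-41.3761°, +17.3689°

lat: 41.3761° S → -41.3761°
lon: 17.3689° E → +17.3689°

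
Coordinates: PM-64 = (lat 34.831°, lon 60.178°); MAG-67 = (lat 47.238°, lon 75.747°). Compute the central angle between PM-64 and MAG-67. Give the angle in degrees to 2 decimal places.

Δφ = 12.4070°,  Δλ = 15.5690°
a = sin²(Δφ/2) + cos φ₁ cos φ₂ sin²(Δλ/2) = 0.021901
c = 2·arcsin(√a) = 0.297074 rad = 17.0211°

17.02°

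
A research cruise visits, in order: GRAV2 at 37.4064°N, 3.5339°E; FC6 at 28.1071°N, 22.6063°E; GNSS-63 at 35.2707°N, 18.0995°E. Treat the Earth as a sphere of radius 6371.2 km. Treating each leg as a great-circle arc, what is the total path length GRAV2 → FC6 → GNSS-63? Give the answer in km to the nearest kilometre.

2959 km

GRAV2→FC6: c = 0.322659 rad, d = 2055.73 km
FC6→GNSS-63: c = 0.141770 rad, d = 903.25 km
Total = 2055.73 + 903.25 = 2958.97 km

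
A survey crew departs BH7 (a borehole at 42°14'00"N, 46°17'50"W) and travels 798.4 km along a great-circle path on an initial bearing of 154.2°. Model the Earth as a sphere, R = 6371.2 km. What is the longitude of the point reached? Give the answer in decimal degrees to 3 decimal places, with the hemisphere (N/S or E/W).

42.456°W

BH7: φ = +42.23333°, λ = -46.29722°
δ = d/R = 798.4/6371.2 = 0.125314 rad
φ₂ = arcsin(sin φ₁ cos δ + cos φ₁ sin δ cos θ)
   = arcsin(0.67215·0.99216 + 0.74041·0.12499·-0.90032) = 35.70160°
λ₂ = λ₁ + atan2(sin θ sin δ cos φ₁, cos δ − sin φ₁ sin φ₂) = -42.45628°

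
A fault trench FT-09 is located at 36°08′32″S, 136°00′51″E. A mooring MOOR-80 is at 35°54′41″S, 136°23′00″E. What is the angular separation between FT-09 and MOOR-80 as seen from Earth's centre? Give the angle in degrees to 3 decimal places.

FT-09: φ = -36.14222°, λ = +136.01417°
MOOR-80: φ = -35.91139°, λ = +136.38333°
Δφ = 0.2308°,  Δλ = 0.3692°
a = sin²(Δφ/2) + cos φ₁ cos φ₂ sin²(Δλ/2) = 0.000011
c = 2·arcsin(√a) = 0.006587 rad = 0.3774°

0.377°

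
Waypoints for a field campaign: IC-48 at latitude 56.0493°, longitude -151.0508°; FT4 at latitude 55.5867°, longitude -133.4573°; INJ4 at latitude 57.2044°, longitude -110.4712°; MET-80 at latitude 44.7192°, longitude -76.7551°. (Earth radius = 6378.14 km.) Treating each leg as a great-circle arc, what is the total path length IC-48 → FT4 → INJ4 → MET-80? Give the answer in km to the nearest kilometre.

IC-48→FT4: c = 0.172237 rad, d = 1098.55 km
FT4→INJ4: c = 0.222740 rad, d = 1420.67 km
INJ4→MET-80: c = 0.423599 rad, d = 2701.77 km
Total = 1098.55 + 1420.67 + 2701.77 = 5220.99 km

5221 km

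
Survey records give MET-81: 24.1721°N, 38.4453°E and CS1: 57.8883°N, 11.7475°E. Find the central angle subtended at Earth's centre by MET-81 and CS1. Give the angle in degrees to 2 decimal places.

Δφ = 33.7162°,  Δλ = -26.6978°
a = sin²(Δφ/2) + cos φ₁ cos φ₂ sin²(Δλ/2) = 0.109953
c = 2·arcsin(√a) = 0.675979 rad = 38.7308°

38.73°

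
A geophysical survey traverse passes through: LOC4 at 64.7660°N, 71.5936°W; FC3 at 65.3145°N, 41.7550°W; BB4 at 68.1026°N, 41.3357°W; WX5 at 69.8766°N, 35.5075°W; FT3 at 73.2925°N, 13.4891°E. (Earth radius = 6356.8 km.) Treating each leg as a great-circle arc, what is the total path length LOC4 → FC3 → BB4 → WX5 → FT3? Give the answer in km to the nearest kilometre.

3705 km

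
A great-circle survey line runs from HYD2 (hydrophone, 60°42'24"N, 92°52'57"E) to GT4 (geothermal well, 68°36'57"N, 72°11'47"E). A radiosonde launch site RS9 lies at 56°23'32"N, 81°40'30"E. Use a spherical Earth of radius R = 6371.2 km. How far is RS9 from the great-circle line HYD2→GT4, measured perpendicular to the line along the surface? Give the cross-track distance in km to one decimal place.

HYD2: φ = +60.70667°, λ = +92.88250°
GT4: φ = +68.61583°, λ = +72.19639°
RS9: φ = +56.39222°, λ = +81.67500°
δ₁₃ = central angle HYD2→RS9 = 0.126563 rad  (haversine)
θ₁₃ = bearing HYD2→RS9 = 238.462°,  θ₁₂ = bearing HYD2→GT4 = 320.832°
dₓₜ = R·arcsin(sin δ₁₃ · sin(θ₁₃ − θ₁₂)) = 6371.2·arcsin(0.12623·sin(-82.370°)) = -799.180 km
|dₓₜ| = 799.180 km

799.2 km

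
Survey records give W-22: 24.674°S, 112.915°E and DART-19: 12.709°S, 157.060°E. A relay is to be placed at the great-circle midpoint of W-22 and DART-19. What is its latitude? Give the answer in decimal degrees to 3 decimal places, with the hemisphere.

Bx = cos φ₂ cos Δλ = 0.699999,  By = cos φ₂ sin Δλ = 0.679413
φₘ = atan2(sin φ₁ + sin φ₂, √((cos φ₁ + Bx)² + By²)) = -20.05384°
λₘ = λ₁ + atan2(By, cos φ₁ + Bx) = 135.81116°

20.054°S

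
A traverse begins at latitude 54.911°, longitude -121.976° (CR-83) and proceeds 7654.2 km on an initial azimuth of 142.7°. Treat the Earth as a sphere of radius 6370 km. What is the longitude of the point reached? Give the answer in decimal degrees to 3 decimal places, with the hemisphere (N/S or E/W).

δ = d/R = 7654.2/6370 = 1.201601 rad
φ₂ = arcsin(sin φ₁ cos δ + cos φ₁ sin δ cos θ)
   = arcsin(0.81826·0.36086 + 0.57485·0.93262·-0.79547) = -7.53796°
λ₂ = λ₁ + atan2(sin θ sin δ cos φ₁, cos δ − sin φ₁ sin φ₂) = -87.22003°

87.220°W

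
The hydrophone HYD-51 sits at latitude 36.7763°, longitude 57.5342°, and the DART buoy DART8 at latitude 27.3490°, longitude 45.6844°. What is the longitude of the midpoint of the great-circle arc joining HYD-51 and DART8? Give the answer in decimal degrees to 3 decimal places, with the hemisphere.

51.302°E

Bx = cos φ₂ cos Δλ = 0.869296,  By = cos φ₂ sin Δλ = -0.182394
φₘ = atan2(sin φ₁ + sin φ₂, √((cos φ₁ + Bx)² + By²)) = 32.20050°
λₘ = λ₁ + atan2(By, cos φ₁ + Bx) = 51.30219°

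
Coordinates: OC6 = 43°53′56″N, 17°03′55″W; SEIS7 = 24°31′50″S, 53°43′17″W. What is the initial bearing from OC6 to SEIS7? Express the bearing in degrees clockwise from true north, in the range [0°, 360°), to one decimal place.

OC6: φ = +43.89889°, λ = -17.06528°
SEIS7: φ = -24.53056°, λ = -53.72139°
Δλ = -36.6561°
y = sin Δλ · cos φ₂ = -0.543125
x = cos φ₁ sin φ₂ − sin φ₁ cos φ₂ cos Δλ = -0.805214
θ = atan2(y, x) = -145.9999° → 214.0001° (mod 360°)

214.0°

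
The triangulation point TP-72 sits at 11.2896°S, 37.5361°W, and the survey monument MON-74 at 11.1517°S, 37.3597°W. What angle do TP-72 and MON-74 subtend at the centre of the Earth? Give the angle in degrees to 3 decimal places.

Δφ = 0.1379°,  Δλ = 0.1764°
a = sin²(Δφ/2) + cos φ₁ cos φ₂ sin²(Δλ/2) = 0.000004
c = 2·arcsin(√a) = 0.003862 rad = 0.2213°

0.221°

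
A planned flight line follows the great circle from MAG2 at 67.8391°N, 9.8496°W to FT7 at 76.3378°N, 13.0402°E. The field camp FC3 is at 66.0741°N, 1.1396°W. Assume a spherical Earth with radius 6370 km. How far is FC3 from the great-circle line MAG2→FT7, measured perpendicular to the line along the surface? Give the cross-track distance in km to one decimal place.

424.1 km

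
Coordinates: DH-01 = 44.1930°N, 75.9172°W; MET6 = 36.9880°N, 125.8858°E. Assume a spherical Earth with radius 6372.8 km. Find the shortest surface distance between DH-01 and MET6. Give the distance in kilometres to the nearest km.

10728 km

Δφ = -7.2050°,  Δλ = -158.1970°
a = sin²(Δφ/2) + cos φ₁ cos φ₂ sin²(Δλ/2) = 0.556173
c = 2·arcsin(√a) = 1.683380 rad = 96.4505°
d = R·c = 6372.8 × 1.683380 = 10727.8 km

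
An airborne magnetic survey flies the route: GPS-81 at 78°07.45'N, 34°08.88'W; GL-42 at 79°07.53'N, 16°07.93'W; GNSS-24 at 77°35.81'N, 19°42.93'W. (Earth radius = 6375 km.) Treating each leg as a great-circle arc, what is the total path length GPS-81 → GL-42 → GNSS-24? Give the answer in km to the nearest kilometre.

GPS-81: φ = +78.12417°, λ = -34.14800°
GL-42: φ = +79.12550°, λ = -16.13217°
GNSS-24: φ = +77.59683°, λ = -19.71550°
GPS-81→GL-42: c = 0.064139 rad, d = 408.89 km
GL-42→GNSS-24: c = 0.029501 rad, d = 188.07 km
Total = 408.89 + 188.07 = 596.96 km

597 km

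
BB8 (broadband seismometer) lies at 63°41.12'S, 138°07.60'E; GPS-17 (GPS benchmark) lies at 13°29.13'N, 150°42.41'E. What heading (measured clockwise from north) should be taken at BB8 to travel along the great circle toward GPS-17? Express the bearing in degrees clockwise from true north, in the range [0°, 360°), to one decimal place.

12.5°

BB8: φ = -63.68533°, λ = +138.12667°
GPS-17: φ = +13.48550°, λ = +150.70683°
Δλ = 12.5802°
y = sin Δλ · cos φ₂ = 0.211800
x = cos φ₁ sin φ₂ − sin φ₁ cos φ₂ cos Δλ = 0.954110
θ = atan2(y, x) = 12.5160° → 12.5160° (mod 360°)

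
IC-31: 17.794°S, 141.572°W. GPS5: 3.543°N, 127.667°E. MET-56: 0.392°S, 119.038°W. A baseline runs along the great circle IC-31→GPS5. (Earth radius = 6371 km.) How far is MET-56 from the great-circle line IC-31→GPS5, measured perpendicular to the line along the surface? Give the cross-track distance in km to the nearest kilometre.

1917 km

δ₁₃ = central angle IC-31→MET-56 = 0.491690 rad  (haversine)
θ₁₃ = bearing IC-31→MET-56 = 54.264°,  θ₁₂ = bearing IC-31→GPS5 = 273.142°
dₓₜ = R·arcsin(sin δ₁₃ · sin(θ₁₃ − θ₁₂)) = 6371·arcsin(0.47212·sin(-218.879°)) = 1916.740 km
|dₓₜ| = 1916.740 km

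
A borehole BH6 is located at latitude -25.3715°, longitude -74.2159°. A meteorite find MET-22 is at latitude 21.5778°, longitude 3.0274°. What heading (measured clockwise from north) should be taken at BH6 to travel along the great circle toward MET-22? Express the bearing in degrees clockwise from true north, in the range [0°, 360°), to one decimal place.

Δλ = 77.2433°
y = sin Δλ · cos φ₂ = 0.906965
x = cos φ₁ sin φ₂ − sin φ₁ cos φ₂ cos Δλ = 0.420277
θ = atan2(y, x) = 65.1376° → 65.1376° (mod 360°)

65.1°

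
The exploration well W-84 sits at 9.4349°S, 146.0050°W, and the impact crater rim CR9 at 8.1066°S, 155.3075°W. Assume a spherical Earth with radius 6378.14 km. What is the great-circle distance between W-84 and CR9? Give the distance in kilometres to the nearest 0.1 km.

1034.0 km

Δφ = 1.3283°,  Δλ = -9.3025°
a = sin²(Δφ/2) + cos φ₁ cos φ₂ sin²(Δλ/2) = 0.006556
c = 2·arcsin(√a) = 0.162119 rad = 9.2887°
d = R·c = 6378.14 × 0.162119 = 1034.0 km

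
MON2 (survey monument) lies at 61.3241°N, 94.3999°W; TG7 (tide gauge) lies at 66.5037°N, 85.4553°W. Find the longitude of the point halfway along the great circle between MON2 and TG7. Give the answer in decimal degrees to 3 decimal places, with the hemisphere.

Bx = cos φ₂ cos Δλ = 0.393841,  By = cos φ₂ sin Δλ = 0.061988
φₘ = atan2(sin φ₁ + sin φ₂, √((cos φ₁ + Bx)² + By²)) = 63.98225°
λₘ = λ₁ + atan2(By, cos φ₁ + Bx) = -90.34161°

90.342°W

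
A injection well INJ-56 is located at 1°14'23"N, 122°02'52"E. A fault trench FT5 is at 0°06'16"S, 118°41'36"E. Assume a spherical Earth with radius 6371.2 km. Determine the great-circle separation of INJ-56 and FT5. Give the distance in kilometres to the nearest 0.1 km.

INJ-56: φ = +1.23972°, λ = +122.04778°
FT5: φ = -0.10444°, λ = +118.69333°
Δφ = -1.3442°,  Δλ = -3.3544°
a = sin²(Δφ/2) + cos φ₁ cos φ₂ sin²(Δλ/2) = 0.000994
c = 2·arcsin(√a) = 0.063068 rad = 3.6135°
d = R·c = 6371.2 × 0.063068 = 401.8 km

401.8 km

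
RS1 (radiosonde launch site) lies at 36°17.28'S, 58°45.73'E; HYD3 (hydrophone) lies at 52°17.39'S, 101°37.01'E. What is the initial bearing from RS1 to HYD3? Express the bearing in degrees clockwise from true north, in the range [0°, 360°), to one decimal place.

131.8°

RS1: φ = -36.28800°, λ = +58.76217°
HYD3: φ = -52.28983°, λ = +101.61683°
Δλ = 42.8547°
y = sin Δλ · cos φ₂ = 0.416020
x = cos φ₁ sin φ₂ − sin φ₁ cos φ₂ cos Δλ = -0.372296
θ = atan2(y, x) = 131.8253° → 131.8253° (mod 360°)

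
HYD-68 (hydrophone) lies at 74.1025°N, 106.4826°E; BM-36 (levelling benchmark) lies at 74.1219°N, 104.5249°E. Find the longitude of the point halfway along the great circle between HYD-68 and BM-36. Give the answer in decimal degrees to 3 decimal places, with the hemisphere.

105.504°E

Bx = cos φ₂ cos Δλ = 0.273432,  By = cos φ₂ sin Δλ = -0.009346
φₘ = atan2(sin φ₁ + sin φ₂, √((cos φ₁ + Bx)² + By²)) = 74.11440°
λₘ = λ₁ + atan2(By, cos φ₁ + Bx) = 105.50433°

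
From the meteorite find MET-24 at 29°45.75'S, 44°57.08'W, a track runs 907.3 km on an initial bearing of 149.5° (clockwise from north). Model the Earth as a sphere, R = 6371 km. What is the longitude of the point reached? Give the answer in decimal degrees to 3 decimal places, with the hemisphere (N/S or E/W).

39.797°W

MET-24: φ = -29.76250°, λ = -44.95133°
δ = d/R = 907.3/6371 = 0.142411 rad
φ₂ = arcsin(sin φ₁ cos δ + cos φ₁ sin δ cos θ)
   = arcsin(-0.49641·0.98988 + 0.86809·0.14193·-0.86163) = -36.69394°
λ₂ = λ₁ + atan2(sin θ sin δ cos φ₁, cos δ − sin φ₁ sin φ₂) = -39.79709°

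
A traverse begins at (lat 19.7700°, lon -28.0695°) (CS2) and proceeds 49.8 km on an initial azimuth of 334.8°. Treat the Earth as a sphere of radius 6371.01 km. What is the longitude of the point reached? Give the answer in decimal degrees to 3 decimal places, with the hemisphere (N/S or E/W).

δ = d/R = 49.8/6371.01 = 0.007817 rad
φ₂ = arcsin(sin φ₁ cos δ + cos φ₁ sin δ cos θ)
   = arcsin(0.33825·0.99997 + 0.94106·0.00782·0.90483) = 20.17512°
λ₂ = λ₁ + atan2(sin θ sin δ cos φ₁, cos δ − sin φ₁ sin φ₂) = -28.27265°

28.273°W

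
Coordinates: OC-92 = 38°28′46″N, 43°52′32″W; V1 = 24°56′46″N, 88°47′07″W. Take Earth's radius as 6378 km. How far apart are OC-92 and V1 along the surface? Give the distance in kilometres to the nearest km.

4462 km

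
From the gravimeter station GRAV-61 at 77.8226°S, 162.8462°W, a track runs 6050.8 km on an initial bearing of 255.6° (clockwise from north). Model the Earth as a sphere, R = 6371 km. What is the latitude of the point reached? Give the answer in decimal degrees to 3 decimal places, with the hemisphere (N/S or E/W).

δ = d/R = 6050.8/6371 = 0.949741 rad
φ₂ = arcsin(sin φ₁ cos δ + cos φ₁ sin δ cos θ)
   = arcsin(-0.97750·0.58189 + 0.21094·0.81326·-0.24869) = -37.69538°
λ₂ = λ₁ + atan2(sin θ sin δ cos φ₁, cos δ − sin φ₁ sin φ₂) = 101.71813°

37.695°S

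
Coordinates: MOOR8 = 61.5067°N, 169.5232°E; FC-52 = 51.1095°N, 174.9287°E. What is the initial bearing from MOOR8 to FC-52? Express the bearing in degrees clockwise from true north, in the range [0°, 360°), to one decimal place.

161.6°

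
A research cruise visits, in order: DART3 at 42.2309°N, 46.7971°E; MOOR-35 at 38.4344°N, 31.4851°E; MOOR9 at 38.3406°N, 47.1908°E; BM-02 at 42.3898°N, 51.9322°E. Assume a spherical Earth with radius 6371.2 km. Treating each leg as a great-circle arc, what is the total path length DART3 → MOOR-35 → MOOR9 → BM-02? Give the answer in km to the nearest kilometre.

DART3→MOOR-35: c = 0.213871 rad, d = 1362.62 km
MOOR-35→MOOR9: c = 0.214606 rad, d = 1367.30 km
MOOR9→BM-02: c = 0.094678 rad, d = 603.21 km
Total = 1362.62 + 1367.30 + 603.21 = 3333.12 km

3333 km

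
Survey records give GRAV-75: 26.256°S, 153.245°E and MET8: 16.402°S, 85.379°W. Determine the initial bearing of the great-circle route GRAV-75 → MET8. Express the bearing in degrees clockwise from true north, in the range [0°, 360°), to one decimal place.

120.1°

Δλ = 121.3760°
y = sin Δλ · cos φ₂ = 0.819024
x = cos φ₁ sin φ₂ − sin φ₁ cos φ₂ cos Δλ = -0.474195
θ = atan2(y, x) = 120.0698° → 120.0698° (mod 360°)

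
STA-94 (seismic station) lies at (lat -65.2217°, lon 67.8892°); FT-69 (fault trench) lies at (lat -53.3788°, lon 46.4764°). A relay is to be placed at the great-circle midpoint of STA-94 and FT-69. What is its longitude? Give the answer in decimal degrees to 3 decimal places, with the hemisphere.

Bx = cos φ₂ cos Δλ = 0.555347,  By = cos φ₂ sin Δλ = -0.217781
φₘ = atan2(sin φ₁ + sin φ₂, √((cos φ₁ + Bx)² + By²)) = -59.72649°
λₘ = λ₁ + atan2(By, cos φ₁ + Bx) = 55.29118°

55.291°E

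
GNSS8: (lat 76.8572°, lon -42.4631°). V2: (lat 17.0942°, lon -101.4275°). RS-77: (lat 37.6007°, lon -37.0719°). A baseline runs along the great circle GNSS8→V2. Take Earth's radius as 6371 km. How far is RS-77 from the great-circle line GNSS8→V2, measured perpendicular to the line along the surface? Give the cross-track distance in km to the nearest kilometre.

4064 km

δ₁₃ = central angle GNSS8→RS-77 = 0.686414 rad  (haversine)
θ₁₃ = bearing GNSS8→RS-77 = 173.255°,  θ₁₂ = bearing GNSS8→V2 = 243.236°
dₓₜ = R·arcsin(sin δ₁₃ · sin(θ₁₃ − θ₁₂)) = 6371·arcsin(0.63377·sin(-69.982°)) = -4063.802 km
|dₓₜ| = 4063.802 km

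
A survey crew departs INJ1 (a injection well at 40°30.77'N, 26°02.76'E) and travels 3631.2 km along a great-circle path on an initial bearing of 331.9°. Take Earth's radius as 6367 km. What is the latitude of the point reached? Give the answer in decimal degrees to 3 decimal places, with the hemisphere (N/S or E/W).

INJ1: φ = +40.51283°, λ = +26.04600°
δ = d/R = 3631.2/6367 = 0.570316 rad
φ₂ = arcsin(sin φ₁ cos δ + cos φ₁ sin δ cos θ)
   = arcsin(0.64962·0.84173 + 0.76026·0.53990·0.88213) = 65.35159°
λ₂ = λ₁ + atan2(sin θ sin δ cos φ₁, cos δ − sin φ₁ sin φ₂) = -11.52590°

65.352°N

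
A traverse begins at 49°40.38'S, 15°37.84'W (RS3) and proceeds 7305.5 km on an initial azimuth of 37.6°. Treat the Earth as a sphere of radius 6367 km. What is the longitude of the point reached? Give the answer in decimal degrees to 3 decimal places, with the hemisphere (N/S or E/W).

RS3: φ = -49.67300°, λ = -15.63067°
δ = d/R = 7305.5/6367 = 1.147401 rad
φ₂ = arcsin(sin φ₁ cos δ + cos φ₁ sin δ cos θ)
   = arcsin(-0.76236·0.41086 + 0.64715·0.91170·0.79229) = 8.87222°
λ₂ = λ₁ + atan2(sin θ sin δ cos φ₁, cos δ − sin φ₁ sin φ₂) = 18.63322°

18.633°E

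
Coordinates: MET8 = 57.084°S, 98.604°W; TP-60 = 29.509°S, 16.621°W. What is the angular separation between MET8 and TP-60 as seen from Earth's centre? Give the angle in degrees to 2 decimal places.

Δφ = 27.5750°,  Δλ = 81.9830°
a = sin²(Δφ/2) + cos φ₁ cos φ₂ sin²(Δλ/2) = 0.260278
c = 2·arcsin(√a) = 1.070774 rad = 61.3508°

61.35°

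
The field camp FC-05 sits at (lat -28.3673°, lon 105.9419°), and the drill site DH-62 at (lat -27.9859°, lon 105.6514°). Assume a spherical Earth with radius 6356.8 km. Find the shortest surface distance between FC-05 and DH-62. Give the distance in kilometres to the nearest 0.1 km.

Δφ = 0.3814°,  Δλ = -0.2905°
a = sin²(Δφ/2) + cos φ₁ cos φ₂ sin²(Δλ/2) = 0.000016
c = 2·arcsin(√a) = 0.008018 rad = 0.4594°
d = R·c = 6356.8 × 0.008018 = 51.0 km

51.0 km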